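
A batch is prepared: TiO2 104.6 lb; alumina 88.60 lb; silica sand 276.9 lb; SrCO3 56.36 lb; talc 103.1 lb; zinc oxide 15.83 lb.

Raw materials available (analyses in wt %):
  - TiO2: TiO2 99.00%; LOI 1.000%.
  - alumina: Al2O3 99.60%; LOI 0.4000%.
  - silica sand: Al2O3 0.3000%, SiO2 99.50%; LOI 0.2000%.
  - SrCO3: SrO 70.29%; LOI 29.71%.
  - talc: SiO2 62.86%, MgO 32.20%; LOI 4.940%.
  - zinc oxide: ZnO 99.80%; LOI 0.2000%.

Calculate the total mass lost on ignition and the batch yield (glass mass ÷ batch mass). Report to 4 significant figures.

LOI loss = 23.82 lb; glass = 621.6 lb; yield = 96.31%

Full precision is held at each step — mid-chain values are shown, rounded to four significant digits, on the page — a single rounding produces every reported number — the derived quantities, including ignition loss, yield, six oxide percentages, the totals, glass mass, are computed using the weight values on 621.6 lb of glass at full precision, exactly as shown in question or answer.
Per-material ignition loss:
  TiO2: 104.6 × 0.01000 = 1.046 lb
  alumina: 88.60 × 0.004000 = 0.3544 lb
  silica sand: 276.9 × 0.002000 = 0.5538 lb
  SrCO3: 56.36 × 0.2971 = 16.74 lb
  talc: 103.1 × 0.04940 = 5.093 lb
  zinc oxide: 15.83 × 0.002000 = 0.03166 lb
Total LOI = 23.82 lb
Glass = batch − LOI = 645.4 − 23.82 = 621.6 lb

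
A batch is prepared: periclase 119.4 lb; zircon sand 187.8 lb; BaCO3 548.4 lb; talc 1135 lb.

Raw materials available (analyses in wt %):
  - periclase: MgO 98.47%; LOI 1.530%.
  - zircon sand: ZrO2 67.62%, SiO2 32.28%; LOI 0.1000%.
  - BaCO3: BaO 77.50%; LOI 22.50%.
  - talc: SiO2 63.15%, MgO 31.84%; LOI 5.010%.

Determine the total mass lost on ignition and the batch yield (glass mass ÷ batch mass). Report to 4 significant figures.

Rounding to four significant figures extends to each working value as shown. Each numeric step maintains full precision throughout. Every reported figure undergoes a single rounding; the derived quantities, including the four compositions, ignition loss, yield, the totals, glass mass, are computed starting from the weights per 1808 lb of glass in full float precision, as written in the question or the answer.
Per-material ignition loss:
  periclase: 119.4 × 0.01530 = 1.827 lb
  zircon sand: 187.8 × 0.001000 = 0.1878 lb
  BaCO3: 548.4 × 0.2250 = 123.4 lb
  talc: 1135 × 0.05010 = 56.86 lb
Total LOI = 182.3 lb
Glass = batch − LOI = 1991 − 182.3 = 1808 lb

LOI loss = 182.3 lb; glass = 1808 lb; yield = 90.84%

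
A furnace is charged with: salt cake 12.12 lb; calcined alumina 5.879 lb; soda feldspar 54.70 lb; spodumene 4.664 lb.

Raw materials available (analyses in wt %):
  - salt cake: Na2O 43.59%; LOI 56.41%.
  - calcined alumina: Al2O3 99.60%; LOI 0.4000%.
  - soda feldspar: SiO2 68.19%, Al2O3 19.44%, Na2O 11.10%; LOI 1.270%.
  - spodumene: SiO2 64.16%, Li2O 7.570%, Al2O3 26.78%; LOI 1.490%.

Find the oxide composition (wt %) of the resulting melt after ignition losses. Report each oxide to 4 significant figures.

In-progress results are shown (rounded to four significant digits) alongside each step. All arithmetic runs at full precision at all times — every reported figure is rounded just once. All derived quantities, including four oxide percentages, the yield, glass mass, LOI, totals, are re-derived starting from the weights for 69.74 lb of glass at full precision, as quoted within either problem or answer.
Mass of each oxide from the mix:
  SiO2: 54.70·0.6819 + 4.664·0.6416 = 40.29 lb
  Li2O: 4.664·0.07570 = 0.3531 lb
  Al2O3: 5.879·0.9960 + 54.70·0.1944 + 4.664·0.2678 = 17.74 lb
  Na2O: 12.12·0.4359 + 54.70·0.1110 = 11.35 lb
LOI: 12.12·0.5641 + 5.879·0.004000 + 54.70·0.01270 + 4.664·0.01490 = 7.625 lb
Net of LOI, the glass mass = 77.36 − 7.625 = 69.74 lb (consistent with Σ oxide mass)
wt % = 100 × oxide mass / glass mass

Glass mass = 69.74 lb (batch 77.36 − LOI 7.625).
Composition: SiO2 57.78%, Li2O 0.5063%, Al2O3 25.44%, Na2O 16.28%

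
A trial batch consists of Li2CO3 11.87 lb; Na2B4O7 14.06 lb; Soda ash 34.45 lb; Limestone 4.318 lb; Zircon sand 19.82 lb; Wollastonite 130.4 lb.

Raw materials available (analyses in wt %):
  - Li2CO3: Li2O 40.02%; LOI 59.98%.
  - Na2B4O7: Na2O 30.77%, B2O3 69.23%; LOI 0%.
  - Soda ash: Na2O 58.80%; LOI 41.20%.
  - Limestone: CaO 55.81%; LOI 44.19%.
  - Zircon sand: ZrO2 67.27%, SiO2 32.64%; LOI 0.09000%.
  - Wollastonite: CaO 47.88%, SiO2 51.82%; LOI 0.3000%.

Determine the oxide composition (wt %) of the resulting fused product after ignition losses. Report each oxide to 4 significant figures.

Glass mass = 191.3 lb (batch 214.9 − LOI 23.63).
Composition: ZrO2 6.970%, Na2O 12.85%, CaO 33.90%, Li2O 2.483%, B2O3 5.089%, SiO2 38.71%

Working values are printed (rounded to four significant figures) at each printed step; the working math carries full precision through every step; every reported value receives exactly one rounding; derived quantities (LOI, net glass mass, six oxide percentages, the totals, the yield) are re-derived starting from the weights for 191.3 lb of glass at exact precision exactly as shown in question or answer.
Oxide-by-oxide delivered mass:
  ZrO2: 19.82·0.6727 = 13.33 lb
  Na2O: 14.06·0.3077 + 34.45·0.5880 = 24.58 lb
  CaO: 4.318·0.5581 + 130.4·0.4788 = 64.85 lb
  Li2O: 11.87·0.4002 = 4.750 lb
  B2O3: 14.06·0.6923 = 9.734 lb
  SiO2: 19.82·0.3264 + 130.4·0.5182 = 74.04 lb
LOI: 11.87·0.5998 + 34.45·0.4120 + 4.318·0.4419 + 19.82·9.000e-04 + 130.4·0.003000 = 23.63 lb
Glass mass = batch − LOI = 214.9 − 23.63 = 191.3 lb (equal to the oxide-mass sum)
wt % = oxide mass / glass mass × 100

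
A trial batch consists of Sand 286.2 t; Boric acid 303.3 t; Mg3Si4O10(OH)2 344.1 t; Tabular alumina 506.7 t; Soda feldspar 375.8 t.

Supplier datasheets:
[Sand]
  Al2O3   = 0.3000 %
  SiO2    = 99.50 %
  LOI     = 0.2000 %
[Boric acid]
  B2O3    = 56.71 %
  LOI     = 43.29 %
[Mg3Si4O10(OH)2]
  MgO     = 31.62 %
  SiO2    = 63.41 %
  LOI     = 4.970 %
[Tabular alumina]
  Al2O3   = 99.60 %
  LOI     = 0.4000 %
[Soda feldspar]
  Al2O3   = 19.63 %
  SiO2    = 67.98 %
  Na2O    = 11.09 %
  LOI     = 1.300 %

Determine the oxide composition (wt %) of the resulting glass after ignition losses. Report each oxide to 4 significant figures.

Glass mass = 1660 t (batch 1816 − LOI 155.9).
Composition: Al2O3 34.89%, MgO 6.554%, SiO2 45.68%, Na2O 2.510%, B2O3 10.36%

The intermediate values are displayed rounded to four significant digits in the printout. All arithmetic runs at full precision all the way through — each reported figure is rounded a single time — all derived quantities are rebuilt starting from the weights on 1660 t of glass in full float precision (five oxide percentages, LOI, net glass mass, yield, totals) as given in the problem or the answer.
Delivered oxide masses:
  Al2O3: 286.2·0.003000 + 506.7·0.9960 + 375.8·0.1963 = 579.3 t
  MgO: 344.1·0.3162 = 108.8 t
  SiO2: 286.2·0.9950 + 344.1·0.6341 + 375.8·0.6798 = 758.4 t
  Na2O: 375.8·0.1109 = 41.68 t
  B2O3: 303.3·0.5671 = 172.0 t
LOI: 286.2·0.002000 + 303.3·0.4329 + 344.1·0.04970 + 506.7·0.004000 + 375.8·0.01300 = 155.9 t
Net of LOI, the glass mass = 1816 − 155.9 = 1660 t (= the summed oxide contributions)
oxide / glass × 100 gives the wt %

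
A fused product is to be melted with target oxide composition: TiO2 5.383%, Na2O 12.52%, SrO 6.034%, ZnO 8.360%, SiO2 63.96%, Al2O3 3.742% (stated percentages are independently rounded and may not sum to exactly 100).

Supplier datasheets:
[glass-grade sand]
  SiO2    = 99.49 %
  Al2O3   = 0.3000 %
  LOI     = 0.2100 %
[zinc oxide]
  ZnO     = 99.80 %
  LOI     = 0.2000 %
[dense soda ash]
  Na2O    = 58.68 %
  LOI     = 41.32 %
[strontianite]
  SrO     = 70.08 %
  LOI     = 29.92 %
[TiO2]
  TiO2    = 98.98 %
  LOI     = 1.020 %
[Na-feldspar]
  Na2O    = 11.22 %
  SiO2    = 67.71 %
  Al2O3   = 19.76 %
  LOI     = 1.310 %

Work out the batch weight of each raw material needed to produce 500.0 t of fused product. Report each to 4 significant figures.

Batch per 500.0 t fused product:
  glass-grade sand: 259.7 t
  zinc oxide: 41.88 t
  dense soda ash: 89.33 t
  strontianite: 43.05 t
  TiO2: 27.19 t
  Na-feldspar: 90.74 t
Total batch = 551.9 t; LOI loss = 51.89 t; yield = 90.60%

All internal work carries full precision all the way through. Mid-chain values are displayed (rounded to four significant digits) on the page. Each reported result takes just one rounding; the derived quantities are rebuilt at full float precision (net glass mass, LOI, six oxide percentages, yield, the totals) from the weighed amounts per 500.0 t of glass, as written in either problem or answer.
Target oxide masses per 500.0 t fused product:
  TiO2: 5.383% × 500.0 = 26.92 t
  Na2O: 12.52% × 500.0 = 62.60 t
  SrO: 6.034% × 500.0 = 30.17 t
  ZnO: 8.360% × 500.0 = 41.80 t
  SiO2: 63.96% × 500.0 = 319.8 t
  Al2O3: 3.742% × 500.0 = 18.71 t
Oxide-by-oxide audit given the weights on record, versus the basis set out (sum by sum, the targets are met within answer rounding):
  TiO2: 27.19·0.9898 = 26.91 t (target 26.92 t)
  Na2O: 89.33·0.5868 + 90.74·0.1122 = 62.60 t (target 62.60 t)
  SrO: 43.05·0.7008 = 30.17 t (target 30.17 t)
  ZnO: 41.88·0.9980 = 41.80 t (target 41.80 t)
  SiO2: 259.7·0.9949 + 90.74·0.6771 = 319.8 t (target 319.8 t)
  Al2O3: 259.7·0.003000 + 90.74·0.1976 = 18.71 t (target 18.71 t)
Glass mass check: whole batch net of LOI = 500.0 t (oxide target masses add up to 500.0 t; the stated basis being 500.0 t — differing by rounding only).
Summing the batch: Σ batch = 551.9 t; Σ batch·LOI gives LOI loss = 51.89 t; yield = glass ÷ total batch = 90.60%.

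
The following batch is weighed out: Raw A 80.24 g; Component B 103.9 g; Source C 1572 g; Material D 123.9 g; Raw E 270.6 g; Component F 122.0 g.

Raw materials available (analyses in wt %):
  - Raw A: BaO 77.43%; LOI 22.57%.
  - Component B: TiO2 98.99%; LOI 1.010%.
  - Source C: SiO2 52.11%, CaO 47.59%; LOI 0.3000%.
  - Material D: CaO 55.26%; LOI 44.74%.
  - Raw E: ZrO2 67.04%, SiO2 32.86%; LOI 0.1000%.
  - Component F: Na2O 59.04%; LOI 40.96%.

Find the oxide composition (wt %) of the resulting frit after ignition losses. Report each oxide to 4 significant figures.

The whole derivation holds full precision in all steps. Mid-chain values are rounded to four significant digits as shown — every reported number takes a single rounding; the derived quantities, including yield, net glass mass, LOI, the totals, the six compositions, are computed starting from the weights on 2143 g of glass at full float precision, exactly as printed in question or answer.
Oxide-by-oxide delivered mass:
  ZrO2: 270.6·0.6704 = 181.4 g
  TiO2: 103.9·0.9899 = 102.9 g
  SiO2: 1572·0.5211 + 270.6·0.3286 = 908.1 g
  CaO: 1572·0.4759 + 123.9·0.5526 = 816.6 g
  BaO: 80.24·0.7743 = 62.13 g
  Na2O: 122.0·0.5904 = 72.03 g
LOI: 80.24·0.2257 + 103.9·0.01010 + 1572·0.003000 + 123.9·0.4474 + 270.6·0.001000 + 122.0·0.4096 = 129.6 g
Resulting glass, batch − LOI: 2273 − 129.6 = 2143 g (= Σ oxide masses)
each wt % is 100 × oxide ÷ glass

Glass mass = 2143 g (batch 2273 − LOI 129.6).
Composition: ZrO2 8.465%, TiO2 4.799%, SiO2 42.37%, CaO 38.10%, BaO 2.899%, Na2O 3.361%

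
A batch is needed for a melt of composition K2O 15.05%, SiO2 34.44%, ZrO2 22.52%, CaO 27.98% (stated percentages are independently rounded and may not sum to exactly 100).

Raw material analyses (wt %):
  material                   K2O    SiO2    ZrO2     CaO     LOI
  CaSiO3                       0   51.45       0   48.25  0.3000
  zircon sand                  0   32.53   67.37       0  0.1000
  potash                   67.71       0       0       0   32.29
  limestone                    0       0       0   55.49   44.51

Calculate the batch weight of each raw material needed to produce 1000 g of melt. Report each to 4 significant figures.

Each numeric step maintains full float precision throughout; mid-chain values are displayed, with 4-significant-figure rounding, between the steps; each reported value takes a single rounding — derived quantities are re-derived from the batch weights on 1000 g of glass at exact precision (the totals, glass mass, ignition loss, yield, the four compositions), as written in the problem or answer text.
Target masses of each oxide per 1000 g melt:
  K2O: 15.05% × 1000 = 150.5 g
  SiO2: 34.44% × 1000 = 344.4 g
  ZrO2: 22.52% × 1000 = 225.2 g
  CaO: 27.98% × 1000 = 279.8 g
Oxide-by-oxide audit applying the batch weights above, on the stated basis (summed amounts equal target values modulo rounding of the values):
  K2O: 222.3·0.6771 = 150.5 g (target 150.5 g)
  SiO2: 458.0·0.5145 + 334.3·0.3253 = 344.4 g (target 344.4 g)
  ZrO2: 334.3·0.6737 = 225.2 g (target 225.2 g)
  CaO: 458.0·0.4825 + 106.0·0.5549 = 279.8 g (target 279.8 g)
Auditing the glass mass value: total charge less LOI = 999.9 g (oxide target masses add up to 999.9 g; with the basis standing at 1000 g — a pure rounding effect).
Batch total: Σ batch = 1121 g; LOI loss = Σ batch·LOI = 120.7 g; yield = glass ÷ total batch = 89.23%.

Batch per 1000 g melt:
  CaSiO3: 458.0 g
  zircon sand: 334.3 g
  potash: 222.3 g
  limestone: 106.0 g
Total batch = 1121 g; LOI loss = 120.7 g; yield = 89.23%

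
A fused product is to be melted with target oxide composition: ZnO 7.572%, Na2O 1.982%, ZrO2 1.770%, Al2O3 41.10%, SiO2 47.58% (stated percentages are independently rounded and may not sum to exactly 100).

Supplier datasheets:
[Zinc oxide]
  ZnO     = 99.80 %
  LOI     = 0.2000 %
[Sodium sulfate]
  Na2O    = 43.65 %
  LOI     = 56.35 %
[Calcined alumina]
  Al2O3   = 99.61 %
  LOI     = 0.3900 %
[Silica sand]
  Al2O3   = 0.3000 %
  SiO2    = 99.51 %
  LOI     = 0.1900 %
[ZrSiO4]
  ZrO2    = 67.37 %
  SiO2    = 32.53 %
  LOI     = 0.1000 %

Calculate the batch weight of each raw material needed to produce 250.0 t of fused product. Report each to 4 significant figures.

Batch per 250.0 t fused product:
  Zinc oxide: 18.97 t
  Sodium sulfate: 11.35 t
  Calcined alumina: 102.8 t
  Silica sand: 117.4 t
  ZrSiO4: 6.568 t
Total batch = 257.1 t; LOI loss = 7.064 t; yield = 97.25%

The whole derivation carries full float precision in every operation — working values are displayed, rounded to 4 significant figures, on the page; exactly one rounding goes into each reported value. Derived quantities, which include LOI, net glass mass, totals, the five compositions, the yield, are rebuilt at full float precision, as set out in question or answer, from the batch weights at 250.0 t of glass.
Target masses of each oxide per 250.0 t fused product:
  ZnO: 7.572% × 250.0 = 18.93 t
  Na2O: 1.982% × 250.0 = 4.955 t
  ZrO2: 1.770% × 250.0 = 4.425 t
  Al2O3: 41.10% × 250.0 = 102.8 t
  SiO2: 47.58% × 250.0 = 119.0 t
Mass-balance tally per oxide from the weights as reported, for the quoted basis mass (oxide sums agree with the targets up to rounding of the answer):
  ZnO: 18.97·0.9980 = 18.93 t (target 18.93 t)
  Na2O: 11.35·0.4365 = 4.954 t (target 4.955 t)
  ZrO2: 6.568·0.6737 = 4.425 t (target 4.425 t)
  Al2O3: 102.8·0.9961 + 117.4·0.003000 = 102.8 t (target 102.8 t)
  SiO2: 117.4·0.9951 + 6.568·0.3253 = 119.0 t (target 119.0 t)
Glass-mass sanity pass: Σ batch − LOI loss = 250.0 t (the Σ of target masses is 250.0 t; versus the stated basis of 250.0 t — a pure rounding effect).
Total batch = Σ batch = 257.1 t; loss to ignition Σ batch·LOI = 7.064 t; the yield ratio, glass ÷ batch: 97.25%.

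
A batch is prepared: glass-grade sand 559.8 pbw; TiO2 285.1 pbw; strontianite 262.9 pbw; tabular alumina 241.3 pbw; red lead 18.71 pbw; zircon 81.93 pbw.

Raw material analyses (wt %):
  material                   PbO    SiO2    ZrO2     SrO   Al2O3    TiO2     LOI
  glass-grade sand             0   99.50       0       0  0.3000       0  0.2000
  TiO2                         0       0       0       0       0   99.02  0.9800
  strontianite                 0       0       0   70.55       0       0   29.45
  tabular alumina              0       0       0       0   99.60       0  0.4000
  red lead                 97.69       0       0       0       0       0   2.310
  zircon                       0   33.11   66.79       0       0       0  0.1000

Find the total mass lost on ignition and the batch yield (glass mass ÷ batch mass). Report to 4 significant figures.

LOI loss = 82.82 pbw; glass = 1367 pbw; yield = 94.29%

Intermediates are shown, rounded to 4 significant digits, at each printed step. The working math runs at exact precision in all steps; each reported figure sees exactly one rounding — the derived quantities, which include the six compositions, ignition loss, yield, net glass mass, the totals, are carried at full float precision, as written in question or answer, using the weight values at 1367 pbw of glass.
LOI of each material in turn:
  glass-grade sand: 559.8 × 0.002000 = 1.120 pbw
  TiO2: 285.1 × 0.009800 = 2.794 pbw
  strontianite: 262.9 × 0.2945 = 77.42 pbw
  tabular alumina: 241.3 × 0.004000 = 0.9652 pbw
  red lead: 18.71 × 0.02310 = 0.4322 pbw
  zircon: 81.93 × 0.001000 = 0.08193 pbw
Total LOI = 82.82 pbw
Glass = batch − LOI = 1450 − 82.82 = 1367 pbw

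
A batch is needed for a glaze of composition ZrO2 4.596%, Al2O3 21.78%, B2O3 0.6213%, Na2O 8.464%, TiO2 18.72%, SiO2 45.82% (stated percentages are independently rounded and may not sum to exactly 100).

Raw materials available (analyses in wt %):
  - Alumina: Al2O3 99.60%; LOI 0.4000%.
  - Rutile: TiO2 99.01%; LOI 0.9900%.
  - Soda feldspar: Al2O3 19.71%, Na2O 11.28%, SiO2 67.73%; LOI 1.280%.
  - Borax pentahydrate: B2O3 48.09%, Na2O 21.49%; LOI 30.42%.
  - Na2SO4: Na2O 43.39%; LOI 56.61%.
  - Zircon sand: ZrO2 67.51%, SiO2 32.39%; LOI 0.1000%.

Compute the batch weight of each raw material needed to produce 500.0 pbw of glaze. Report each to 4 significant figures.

In-progress results are displayed, with 4-significant-figure rounding, when written out. The whole derivation maintains full precision end to end; every reported result takes exactly one rounding. Derived quantities, including glass mass, ignition loss, the yield, totals, the six compositions, are carried from the weighed amounts per 500.0 pbw of glass in full float precision, as written in question or answer.
Oxide mass targets, per 500.0 pbw glaze:
  ZrO2: 4.596% × 500.0 = 22.98 pbw
  Al2O3: 21.78% × 500.0 = 108.9 pbw
  B2O3: 0.6213% × 500.0 = 3.106 pbw
  Na2O: 8.464% × 500.0 = 42.32 pbw
  TiO2: 18.72% × 500.0 = 93.60 pbw
  SiO2: 45.82% × 500.0 = 229.1 pbw
A balance pass over the oxides, per the reported batch figures, at the basis given (every target is met by its sum within answer rounding):
  ZrO2: 34.04·0.6751 = 22.98 pbw (target 22.98 pbw)
  Al2O3: 45.62·0.9960 + 322.0·0.1971 = 108.9 pbw (target 108.9 pbw)
  B2O3: 6.460·0.4809 = 3.107 pbw (target 3.106 pbw)
  Na2O: 322.0·0.1128 + 6.460·0.2149 + 10.63·0.4339 = 42.32 pbw (target 42.32 pbw)
  TiO2: 94.54·0.9901 = 93.60 pbw (target 93.60 pbw)
  SiO2: 322.0·0.6773 + 34.04·0.3239 = 229.1 pbw (target 229.1 pbw)
Auditing the glass mass value: net batch after ignition = 500.0 pbw (summing oxide targets gives 500.0 pbw; versus the stated basis of 500.0 pbw — gaps are rounding artifacts).
Whole-batch sum: Σ batch = 513.3 pbw; the LOI term Σ batch·LOI equals 13.26 pbw; glass ÷ batch gives a yield of 97.42%.

Batch per 500.0 pbw glaze:
  Alumina: 45.62 pbw
  Rutile: 94.54 pbw
  Soda feldspar: 322.0 pbw
  Borax pentahydrate: 6.460 pbw
  Na2SO4: 10.63 pbw
  Zircon sand: 34.04 pbw
Total batch = 513.3 pbw; LOI loss = 13.26 pbw; yield = 97.42%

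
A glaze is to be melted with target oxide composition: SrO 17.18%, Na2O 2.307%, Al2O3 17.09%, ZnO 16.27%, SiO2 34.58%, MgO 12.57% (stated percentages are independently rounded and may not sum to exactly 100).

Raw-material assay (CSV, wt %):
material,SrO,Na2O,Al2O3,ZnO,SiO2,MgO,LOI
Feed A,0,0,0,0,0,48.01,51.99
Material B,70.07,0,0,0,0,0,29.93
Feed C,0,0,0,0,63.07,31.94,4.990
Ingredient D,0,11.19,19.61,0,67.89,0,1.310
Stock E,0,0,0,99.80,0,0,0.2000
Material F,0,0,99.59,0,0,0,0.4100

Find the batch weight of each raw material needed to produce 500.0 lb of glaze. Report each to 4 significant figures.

Batch per 500.0 lb glaze:
  Feed A: 22.35 lb
  Material B: 122.6 lb
  Feed C: 163.2 lb
  Ingredient D: 103.1 lb
  Stock E: 81.51 lb
  Material F: 65.50 lb
Total batch = 558.3 lb; LOI loss = 58.24 lb; yield = 89.57%

All internal work holds full float precision in all steps. Intermediates appear, rounded to 4 significant figures, when written out — a single rounding yields each reported value. All derived quantities, including yield, totals, the six compositions, ignition loss, glass mass, are carried from the weighed amounts per 500.0 lb of glass in exact precision precisely as stated by the problem or the answer.
The oxide mass targets at 500.0 lb glaze:
  SrO: 17.18% × 500.0 = 85.90 lb
  Na2O: 2.307% × 500.0 = 11.54 lb
  Al2O3: 17.09% × 500.0 = 85.45 lb
  ZnO: 16.27% × 500.0 = 81.35 lb
  SiO2: 34.58% × 500.0 = 172.9 lb
  MgO: 12.57% × 500.0 = 62.85 lb
Sums-versus-targets review with the batch weights as given, relative to the basis at hand (oxide sums agree with the targets once rounding is allowed for):
  SrO: 122.6·0.7007 = 85.91 lb (target 85.90 lb)
  Na2O: 103.1·0.1119 = 11.54 lb (target 11.54 lb)
  Al2O3: 103.1·0.1961 + 65.50·0.9959 = 85.45 lb (target 85.45 lb)
  ZnO: 81.51·0.9980 = 81.35 lb (target 81.35 lb)
  SiO2: 163.2·0.6307 + 103.1·0.6789 = 172.9 lb (target 172.9 lb)
  MgO: 22.35·0.4801 + 163.2·0.3194 = 62.86 lb (target 62.85 lb)
Glass mass check: whole batch net of LOI = 500.0 lb (the Σ of target masses is 500.0 lb; the stated basis being 500.0 lb — deltas are rounding alone).
Adding the batch up: Σ batch = 558.3 lb; loss to ignition Σ batch·LOI = 58.24 lb; as yield: glass ÷ batch → 89.57%.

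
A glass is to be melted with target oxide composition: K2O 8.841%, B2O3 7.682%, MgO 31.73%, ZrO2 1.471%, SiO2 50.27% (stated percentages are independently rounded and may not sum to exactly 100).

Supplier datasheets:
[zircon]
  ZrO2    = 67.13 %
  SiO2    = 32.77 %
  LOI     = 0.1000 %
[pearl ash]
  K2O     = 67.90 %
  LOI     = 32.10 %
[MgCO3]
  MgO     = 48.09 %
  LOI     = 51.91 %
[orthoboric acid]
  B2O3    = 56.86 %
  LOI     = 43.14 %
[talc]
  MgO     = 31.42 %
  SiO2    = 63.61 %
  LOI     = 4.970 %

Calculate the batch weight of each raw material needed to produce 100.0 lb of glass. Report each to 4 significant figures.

Batch per 100.0 lb glass:
  zircon: 2.191 lb
  pearl ash: 13.02 lb
  MgCO3: 15.08 lb
  orthoboric acid: 13.51 lb
  talc: 77.90 lb
Total batch = 121.7 lb; LOI loss = 21.71 lb; yield = 82.16%

The working math runs at exact precision in every operation. Mid-chain values are displayed, with 4-significant-digit rounding, at each printed step. Exactly one rounding is applied to every reported value — all derived quantities (five oxide percentages, net glass mass, totals, LOI, the yield) are carried in full precision from the batch weights on 100.0 lb of glass, exactly as printed in either problem or answer.
Per-oxide target masses for 100.0 lb glass:
  K2O: 8.841% × 100.0 = 8.841 lb
  B2O3: 7.682% × 100.0 = 7.682 lb
  MgO: 31.73% × 100.0 = 31.73 lb
  ZrO2: 1.471% × 100.0 = 1.471 lb
  SiO2: 50.27% × 100.0 = 50.27 lb
A balance pass over the oxides, per the reported batch figures, under the basis named above (sum by sum, the targets are met given rounding of the digits):
  K2O: 13.02·0.6790 = 8.841 lb (target 8.841 lb)
  B2O3: 13.51·0.5686 = 7.682 lb (target 7.682 lb)
  MgO: 15.08·0.4809 + 77.90·0.3142 = 31.73 lb (target 31.73 lb)
  ZrO2: 2.191·0.6713 = 1.471 lb (target 1.471 lb)
  SiO2: 2.191·0.3277 + 77.90·0.6361 = 50.27 lb (target 50.27 lb)
Glass-mass sanity pass: total batch − LOI = 99.99 lb (oxide target masses add up to 99.99 lb; versus the stated basis of 100.0 lb — rounding explains the deltas).
Batch total: Σ batch = 121.7 lb; the LOI term Σ batch·LOI equals 21.71 lb; glass ÷ batch gives a yield of 82.16%.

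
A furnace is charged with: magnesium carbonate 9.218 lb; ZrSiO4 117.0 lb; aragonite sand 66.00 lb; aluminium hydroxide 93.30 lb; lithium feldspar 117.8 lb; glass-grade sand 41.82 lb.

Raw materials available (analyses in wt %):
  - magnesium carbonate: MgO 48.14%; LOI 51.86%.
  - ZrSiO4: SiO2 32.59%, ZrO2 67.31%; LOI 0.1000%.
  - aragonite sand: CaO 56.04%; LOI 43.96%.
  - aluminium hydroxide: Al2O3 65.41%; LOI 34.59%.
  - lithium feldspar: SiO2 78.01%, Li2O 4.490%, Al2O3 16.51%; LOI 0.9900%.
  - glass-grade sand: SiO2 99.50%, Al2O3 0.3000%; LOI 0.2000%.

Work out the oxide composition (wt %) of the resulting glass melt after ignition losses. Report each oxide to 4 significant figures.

In-progress results are shown (rounded to 4 significant digits) within the worked lines — exact precision is kept end to end; every reported number takes just one rounding. The derived quantities, which include LOI, totals, the six compositions, yield, net glass mass, are carried at full float precision, exactly as printed in problem or answer, from the batch weights per 377.7 lb of glass.
Oxide-by-oxide delivered mass:
  MgO: 9.218·0.4814 = 4.438 lb
  SiO2: 117.0·0.3259 + 117.8·0.7801 + 41.82·0.9950 = 171.6 lb
  Li2O: 117.8·0.04490 = 5.289 lb
  Al2O3: 93.30·0.6541 + 117.8·0.1651 + 41.82·0.003000 = 80.60 lb
  ZrO2: 117.0·0.6731 = 78.75 lb
  CaO: 66.00·0.5604 = 36.99 lb
LOI: 9.218·0.5186 + 117.0·0.001000 + 66.00·0.4396 + 93.30·0.3459 + 117.8·0.009900 + 41.82·0.002000 = 67.43 lb
Glass mass = batch − LOI = 445.1 − 67.43 = 377.7 lb (consistent with Σ oxide mass)
oxide / glass × 100 gives the wt %

Glass mass = 377.7 lb (batch 445.1 − LOI 67.43).
Composition: MgO 1.175%, SiO2 45.44%, Li2O 1.400%, Al2O3 21.34%, ZrO2 20.85%, CaO 9.792%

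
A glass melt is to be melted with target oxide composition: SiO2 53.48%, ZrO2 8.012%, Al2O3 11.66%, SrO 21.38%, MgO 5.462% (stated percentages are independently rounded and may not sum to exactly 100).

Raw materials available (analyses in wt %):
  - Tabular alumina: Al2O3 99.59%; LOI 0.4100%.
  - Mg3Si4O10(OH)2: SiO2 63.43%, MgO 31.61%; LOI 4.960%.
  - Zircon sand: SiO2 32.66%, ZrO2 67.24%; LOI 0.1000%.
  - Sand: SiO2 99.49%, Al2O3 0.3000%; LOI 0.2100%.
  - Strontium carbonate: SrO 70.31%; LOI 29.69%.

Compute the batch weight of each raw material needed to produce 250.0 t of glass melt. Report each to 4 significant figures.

Mid-chain values are shown with 4-significant-figure rounding at each printed step — all arithmetic runs at exact precision in all steps — exactly one rounding lands on every reported result — the derived quantities (LOI, the yield, net glass mass, totals, five oxide percentages) are re-derived starting from the weights on 250.0 t of glass at full float precision as set out in problem or answer.
Oxide mass targets, per 250.0 t glass melt:
  SiO2: 53.48% × 250.0 = 133.7 t
  ZrO2: 8.012% × 250.0 = 20.03 t
  Al2O3: 11.66% × 250.0 = 29.15 t
  SrO: 21.38% × 250.0 = 53.45 t
  MgO: 5.462% × 250.0 = 13.66 t
Checking each oxide sum using the reported weights, relative to the basis at hand (sum by sum, the targets are met inside rounding margins):
  SiO2: 43.20·0.6343 + 29.79·0.3266 + 97.07·0.9949 = 133.7 t (target 133.7 t)
  ZrO2: 29.79·0.6724 = 20.03 t (target 20.03 t)
  Al2O3: 28.98·0.9959 + 97.07·0.003000 = 29.15 t (target 29.15 t)
  SrO: 76.02·0.7031 = 53.45 t (target 53.45 t)
  MgO: 43.20·0.3161 = 13.66 t (target 13.66 t)
Auditing the glass mass value: batch total minus LOI = 250.0 t (summing oxide targets gives 250.0 t; with the basis standing at 250.0 t — gaps are rounding artifacts).
Summing the batch: Σ batch = 275.1 t; Σ batch·LOI gives LOI loss = 25.07 t; as yield: glass ÷ batch → 90.89%.

Batch per 250.0 t glass melt:
  Tabular alumina: 28.98 t
  Mg3Si4O10(OH)2: 43.20 t
  Zircon sand: 29.79 t
  Sand: 97.07 t
  Strontium carbonate: 76.02 t
Total batch = 275.1 t; LOI loss = 25.07 t; yield = 90.89%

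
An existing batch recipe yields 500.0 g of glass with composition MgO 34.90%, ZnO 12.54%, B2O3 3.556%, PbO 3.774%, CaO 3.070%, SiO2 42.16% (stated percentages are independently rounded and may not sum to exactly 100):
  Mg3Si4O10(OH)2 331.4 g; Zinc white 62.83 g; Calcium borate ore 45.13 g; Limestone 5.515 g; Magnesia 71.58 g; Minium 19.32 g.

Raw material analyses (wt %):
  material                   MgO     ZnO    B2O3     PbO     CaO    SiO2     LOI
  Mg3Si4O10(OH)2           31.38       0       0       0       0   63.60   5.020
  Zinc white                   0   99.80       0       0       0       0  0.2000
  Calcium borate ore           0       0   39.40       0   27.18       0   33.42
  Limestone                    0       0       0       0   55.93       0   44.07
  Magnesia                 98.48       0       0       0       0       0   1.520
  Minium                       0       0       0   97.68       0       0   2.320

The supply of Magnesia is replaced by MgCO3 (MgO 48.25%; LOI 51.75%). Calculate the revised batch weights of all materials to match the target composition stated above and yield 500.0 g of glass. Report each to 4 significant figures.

Every computation carries full float precision at each step; intermediates are printed, with 4-significant-digit rounding, between the steps. Every reported figure includes exactly one rounding; the derived quantities are computed in full precision (the totals, the yield, six oxide percentages, net glass mass, ignition loss) from the batch weights per 500.0 g of glass, as written in problem or answer.
Target masses of each oxide per 500.0 g glass:
  MgO: 34.90% × 500.0 = 174.5 g
  ZnO: 12.54% × 500.0 = 62.70 g
  B2O3: 3.556% × 500.0 = 17.78 g
  PbO: 3.774% × 500.0 = 18.87 g
  CaO: 3.070% × 500.0 = 15.35 g
  SiO2: 42.16% × 500.0 = 210.8 g
A balance pass over the oxides, per the reported batch figures, relative to the basis at hand (every target is met by its sum net of answer rounding effects):
  MgO: 331.4·0.3138 + 146.1·0.4825 = 174.5 g (target 174.5 g)
  ZnO: 62.83·0.9980 = 62.70 g (target 62.70 g)
  B2O3: 45.13·0.3940 = 17.78 g (target 17.78 g)
  PbO: 19.32·0.9768 = 18.87 g (target 18.87 g)
  CaO: 45.13·0.2718 + 5.515·0.5593 = 15.35 g (target 15.35 g)
  SiO2: 331.4·0.6360 = 210.8 g (target 210.8 g)
Glass-mass closure: the batch minus its LOI: 500.0 g (the targets, summed, come to 500.0 g; with the basis standing at 500.0 g — rounding explains the deltas).
Batch total: Σ batch = 610.3 g; Σ batch·LOI gives LOI loss = 110.3 g; as yield: glass ÷ batch → 81.92%.

Revised batch per 500.0 g glass:
  Mg3Si4O10(OH)2: 331.4 g
  Zinc white: 62.83 g
  Calcium borate ore: 45.13 g
  Limestone: 5.515 g
  MgCO3: 146.1 g
  Minium: 19.32 g
Total batch = 610.3 g; LOI loss = 110.3 g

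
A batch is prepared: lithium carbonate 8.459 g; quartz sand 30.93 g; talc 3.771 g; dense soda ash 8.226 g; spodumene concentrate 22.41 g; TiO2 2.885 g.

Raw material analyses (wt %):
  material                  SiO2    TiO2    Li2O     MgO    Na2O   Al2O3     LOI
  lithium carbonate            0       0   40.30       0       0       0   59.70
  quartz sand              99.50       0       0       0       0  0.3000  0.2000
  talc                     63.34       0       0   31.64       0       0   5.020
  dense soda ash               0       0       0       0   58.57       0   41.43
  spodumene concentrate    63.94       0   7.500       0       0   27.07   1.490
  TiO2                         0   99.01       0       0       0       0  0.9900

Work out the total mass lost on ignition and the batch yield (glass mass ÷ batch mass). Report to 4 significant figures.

LOI loss = 9.072 g; glass = 67.61 g; yield = 88.17%

The working math maintains full float precision all the way through; intermediates are displayed rounded to four significant digits in the working. Each reported result includes exactly one rounding — all derived quantities, which include the totals, yield, the six compositions, net glass mass, ignition loss, are re-derived at full float precision, exactly as shown in problem or answer, starting from the weights per 67.61 g of glass.
Ignition loss by material:
  lithium carbonate: 8.459 × 0.5970 = 5.050 g
  quartz sand: 30.93 × 0.002000 = 0.06186 g
  talc: 3.771 × 0.05020 = 0.1893 g
  dense soda ash: 8.226 × 0.4143 = 3.408 g
  spodumene concentrate: 22.41 × 0.01490 = 0.3339 g
  TiO2: 2.885 × 0.009900 = 0.02856 g
Total LOI = 9.072 g
Glass = batch − LOI = 76.68 − 9.072 = 67.61 g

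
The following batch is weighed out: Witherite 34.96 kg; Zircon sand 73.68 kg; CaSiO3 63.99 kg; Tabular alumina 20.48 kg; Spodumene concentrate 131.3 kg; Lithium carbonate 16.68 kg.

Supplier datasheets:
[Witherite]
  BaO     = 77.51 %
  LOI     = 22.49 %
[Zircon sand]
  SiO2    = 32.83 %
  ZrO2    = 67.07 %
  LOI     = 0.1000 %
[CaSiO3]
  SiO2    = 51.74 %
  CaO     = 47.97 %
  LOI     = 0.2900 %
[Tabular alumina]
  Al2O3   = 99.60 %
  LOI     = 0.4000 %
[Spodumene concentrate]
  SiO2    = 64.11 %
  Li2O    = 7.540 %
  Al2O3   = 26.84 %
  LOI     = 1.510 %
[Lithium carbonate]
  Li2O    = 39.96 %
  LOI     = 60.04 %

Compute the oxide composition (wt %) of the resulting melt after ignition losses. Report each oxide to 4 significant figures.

The whole derivation maintains exact precision end to end. The intermediate values are shown (rounded to 4 significant digits) across the worked steps — exactly one rounding lands on every reported figure; all derived quantities are re-derived using the weight values for 320.9 kg of glass at full float precision (ignition loss, glass mass, six oxide percentages, totals, yield) exactly as printed in the problem or answer text.
Oxide-by-oxide delivered mass:
  SiO2: 73.68·0.3283 + 63.99·0.5174 + 131.3·0.6411 = 141.5 kg
  Li2O: 131.3·0.07540 + 16.68·0.3996 = 16.57 kg
  CaO: 63.99·0.4797 = 30.70 kg
  BaO: 34.96·0.7751 = 27.10 kg
  ZrO2: 73.68·0.6707 = 49.42 kg
  Al2O3: 20.48·0.9960 + 131.3·0.2684 = 55.64 kg
LOI: 34.96·0.2249 + 73.68·0.001000 + 63.99·0.002900 + 20.48·0.004000 + 131.3·0.01510 + 16.68·0.6004 = 20.20 kg
batch − LOI leaves glass = 341.1 − 20.20 = 320.9 kg (= the summed oxide contributions)
wt % = 100 × oxide mass / glass mass

Glass mass = 320.9 kg (batch 341.1 − LOI 20.20).
Composition: SiO2 44.09%, Li2O 5.162%, CaO 9.566%, BaO 8.445%, ZrO2 15.40%, Al2O3 17.34%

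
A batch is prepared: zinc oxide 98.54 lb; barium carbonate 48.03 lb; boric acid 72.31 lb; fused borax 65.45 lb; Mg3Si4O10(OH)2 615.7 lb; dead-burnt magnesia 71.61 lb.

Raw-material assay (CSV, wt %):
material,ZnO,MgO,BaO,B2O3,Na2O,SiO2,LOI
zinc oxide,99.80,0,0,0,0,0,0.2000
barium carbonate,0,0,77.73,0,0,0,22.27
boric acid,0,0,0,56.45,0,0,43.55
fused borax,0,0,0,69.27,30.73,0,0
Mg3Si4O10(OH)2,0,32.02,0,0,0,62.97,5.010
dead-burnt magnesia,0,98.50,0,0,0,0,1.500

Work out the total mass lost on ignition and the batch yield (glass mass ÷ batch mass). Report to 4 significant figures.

LOI loss = 74.31 lb; glass = 897.3 lb; yield = 92.35%

All internal work maintains full precision through the solve — working values are displayed, rounded to four significant digits, at each printed step. Every reported figure undergoes a single rounding — all derived quantities, which include LOI, six oxide percentages, net glass mass, totals, yield, are carried in full precision, precisely as stated by the question or the answer, from the batch weights for 897.3 lb of glass.
Loss on ignition, line by line:
  zinc oxide: 98.54 × 0.002000 = 0.1971 lb
  barium carbonate: 48.03 × 0.2227 = 10.70 lb
  boric acid: 72.31 × 0.4355 = 31.49 lb
  fused borax: 65.45 × 0 = 0 lb
  Mg3Si4O10(OH)2: 615.7 × 0.05010 = 30.85 lb
  dead-burnt magnesia: 71.61 × 0.01500 = 1.074 lb
Total LOI = 74.31 lb
Glass = batch − LOI = 971.6 − 74.31 = 897.3 lb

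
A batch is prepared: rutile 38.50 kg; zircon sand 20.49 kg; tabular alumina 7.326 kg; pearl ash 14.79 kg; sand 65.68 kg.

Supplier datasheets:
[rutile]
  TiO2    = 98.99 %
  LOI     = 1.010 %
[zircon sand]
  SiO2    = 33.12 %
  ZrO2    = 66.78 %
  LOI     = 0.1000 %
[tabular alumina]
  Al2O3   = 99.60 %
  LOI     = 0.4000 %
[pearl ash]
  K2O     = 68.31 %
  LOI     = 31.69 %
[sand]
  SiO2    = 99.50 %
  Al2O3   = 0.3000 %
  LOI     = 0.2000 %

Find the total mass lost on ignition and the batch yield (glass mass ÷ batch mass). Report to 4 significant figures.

LOI loss = 5.257 kg; glass = 141.5 kg; yield = 96.42%

Exact precision is maintained from first step to last — mid-chain values are displayed rounded to 4 significant figures at each printed step; a single rounding produces every reported result; derived quantities, including the five compositions, ignition loss, the yield, the totals, net glass mass, are carried from the weighed amounts per 141.5 kg of glass at full precision exactly as printed in problem or answer.
Material-by-material LOI:
  rutile: 38.50 × 0.01010 = 0.3888 kg
  zircon sand: 20.49 × 0.001000 = 0.02049 kg
  tabular alumina: 7.326 × 0.004000 = 0.02930 kg
  pearl ash: 14.79 × 0.3169 = 4.687 kg
  sand: 65.68 × 0.002000 = 0.1314 kg
Total LOI = 5.257 kg
Glass = batch − LOI = 146.8 − 5.257 = 141.5 kg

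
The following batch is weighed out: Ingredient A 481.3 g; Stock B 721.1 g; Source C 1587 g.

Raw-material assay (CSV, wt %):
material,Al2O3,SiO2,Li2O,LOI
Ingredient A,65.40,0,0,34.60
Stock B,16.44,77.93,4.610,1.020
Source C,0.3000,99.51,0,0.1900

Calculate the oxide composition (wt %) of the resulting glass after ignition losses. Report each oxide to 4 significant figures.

All internal work maintains full precision at every stage — working values are displayed (rounded to 4 significant figures) in the printout — a single rounding produces each reported value. The derived quantities, which include the three compositions, yield, totals, ignition loss, net glass mass, are computed at exact precision, as set out in either problem or answer, from the weighed amounts on 2612 g of glass.
Oxide masses out of the charge:
  Al2O3: 481.3·0.6540 + 721.1·0.1644 + 1587·0.003000 = 438.1 g
  SiO2: 721.1·0.7793 + 1587·0.9951 = 2141 g
  Li2O: 721.1·0.04610 = 33.24 g
LOI: 481.3·0.3460 + 721.1·0.01020 + 1587·0.001900 = 176.9 g
Glass mass = batch − LOI = 2789 − 176.9 = 2612 g (= Σ oxide masses)
oxide / glass × 100 gives the wt %

Glass mass = 2612 g (batch 2789 − LOI 176.9).
Composition: Al2O3 16.77%, SiO2 81.96%, Li2O 1.272%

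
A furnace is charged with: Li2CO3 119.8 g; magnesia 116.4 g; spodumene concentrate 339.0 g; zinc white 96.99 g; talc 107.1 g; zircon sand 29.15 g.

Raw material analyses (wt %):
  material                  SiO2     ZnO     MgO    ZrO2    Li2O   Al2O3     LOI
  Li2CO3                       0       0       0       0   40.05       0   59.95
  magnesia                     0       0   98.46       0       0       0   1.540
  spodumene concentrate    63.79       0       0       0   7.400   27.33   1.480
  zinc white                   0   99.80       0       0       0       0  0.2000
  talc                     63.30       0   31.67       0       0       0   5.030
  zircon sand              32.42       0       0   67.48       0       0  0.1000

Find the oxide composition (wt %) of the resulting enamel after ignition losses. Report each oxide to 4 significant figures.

Mid-chain values are printed rounded off to 4 significant digits within the worked lines. Every computation keeps exact precision in every operation. Each reported figure is rounded just once; the derived quantities (the yield, net glass mass, the totals, six oxide percentages, ignition loss) are computed in full float precision starting from the weights per 724.2 g of glass as given in the question or the answer.
Delivered oxide masses:
  SiO2: 339.0·0.6379 + 107.1·0.6330 + 29.15·0.3242 = 293.5 g
  ZnO: 96.99·0.9980 = 96.80 g
  MgO: 116.4·0.9846 + 107.1·0.3167 = 148.5 g
  ZrO2: 29.15·0.6748 = 19.67 g
  Li2O: 119.8·0.4005 + 339.0·0.07400 = 73.07 g
  Al2O3: 339.0·0.2733 = 92.65 g
LOI: 119.8·0.5995 + 116.4·0.01540 + 339.0·0.01480 + 96.99·0.002000 + 107.1·0.05030 + 29.15·0.001000 = 84.24 g
Glass = total batch minus LOI = 808.4 − 84.24 = 724.2 g (= Σ oxide masses)
oxide / glass × 100 gives the wt %

Glass mass = 724.2 g (batch 808.4 − LOI 84.24).
Composition: SiO2 40.53%, ZnO 13.37%, MgO 20.51%, ZrO2 2.716%, Li2O 10.09%, Al2O3 12.79%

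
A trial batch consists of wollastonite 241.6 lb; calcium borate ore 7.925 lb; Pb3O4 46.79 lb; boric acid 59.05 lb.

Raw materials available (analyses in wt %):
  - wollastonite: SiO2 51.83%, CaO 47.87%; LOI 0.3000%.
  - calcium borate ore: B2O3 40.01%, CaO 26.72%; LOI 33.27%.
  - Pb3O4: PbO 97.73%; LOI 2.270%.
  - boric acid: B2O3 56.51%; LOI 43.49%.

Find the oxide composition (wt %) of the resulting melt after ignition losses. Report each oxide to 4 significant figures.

Glass mass = 325.3 lb (batch 355.4 − LOI 30.10).
Composition: B2O3 11.23%, SiO2 38.50%, CaO 36.21%, PbO 14.06%

Intermediates appear, rounded to 4 significant digits, alongside each step — the working math maintains full precision from first step to last — each reported number carries a single rounding; all derived quantities are recomputed in full float precision (the four compositions, LOI, totals, net glass mass, yield) using the weight values per 325.3 lb of glass, exactly as shown in the problem or answer text.
What the batch supplies per oxide:
  B2O3: 7.925·0.4001 + 59.05·0.5651 = 36.54 lb
  SiO2: 241.6·0.5183 = 125.2 lb
  CaO: 241.6·0.4787 + 7.925·0.2672 = 117.8 lb
  PbO: 46.79·0.9773 = 45.73 lb
LOI: 241.6·0.003000 + 7.925·0.3327 + 46.79·0.02270 + 59.05·0.4349 = 30.10 lb
Glass mass = batch − LOI = 355.4 − 30.10 = 325.3 lb (the oxide masses sum to this)
each oxide over glass, ×100, is wt %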